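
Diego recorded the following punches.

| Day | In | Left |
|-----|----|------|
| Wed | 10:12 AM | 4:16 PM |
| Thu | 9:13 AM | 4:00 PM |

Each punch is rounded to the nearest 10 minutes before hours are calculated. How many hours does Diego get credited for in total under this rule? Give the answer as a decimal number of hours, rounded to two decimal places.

13.00 hours

Wed: in 10:12 AM→10:10 AM, out 4:16 PM→4:20 PM; 6 h 10 min
Thu: in 9:13 AM→9:10 AM, out 4:00 PM→4:00 PM; 6 h 50 min
Total credited: 13 h 0 min.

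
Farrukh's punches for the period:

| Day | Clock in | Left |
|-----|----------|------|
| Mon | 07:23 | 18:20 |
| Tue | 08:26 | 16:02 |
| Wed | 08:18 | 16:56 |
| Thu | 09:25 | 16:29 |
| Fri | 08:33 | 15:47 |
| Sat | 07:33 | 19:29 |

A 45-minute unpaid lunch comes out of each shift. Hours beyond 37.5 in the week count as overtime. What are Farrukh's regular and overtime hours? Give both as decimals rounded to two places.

Mon: 07:23–18:20 = 10 h 57 min; less 45 min break → 10 h 12 min
Tue: 08:26–16:02 = 7 h 36 min; less 45 min break → 6 h 51 min
Wed: 08:18–16:56 = 8 h 38 min; less 45 min break → 7 h 53 min
Thu: 09:25–16:29 = 7 h 4 min; less 45 min break → 6 h 19 min
Fri: 08:33–15:47 = 7 h 14 min; less 45 min break → 6 h 29 min
Sat: 07:33–19:29 = 11 h 56 min; less 45 min break → 11 h 11 min
Total worked: 48 h 55 min = 48.92 h.
Threshold 37.5 h → overtime 11 h 25 min, regular 37 h 30 min.

Regular 37.50 hours, overtime 11.42 hours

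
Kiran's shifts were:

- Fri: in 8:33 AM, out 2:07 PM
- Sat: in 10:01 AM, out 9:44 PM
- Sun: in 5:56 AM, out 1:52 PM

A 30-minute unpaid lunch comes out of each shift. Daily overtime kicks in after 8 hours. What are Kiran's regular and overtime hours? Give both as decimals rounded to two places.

Regular 20.50 hours, overtime 3.22 hours

Fri: 8:33 AM–2:07 PM = 5 h 34 min; less 30 min break → 5 h 4 min
Sat: 10:01 AM–9:44 PM = 11 h 43 min; less 30 min break → 11 h 13 min
Sun: 5:56 AM–1:52 PM = 7 h 56 min; less 30 min break → 7 h 26 min
Fri reg 5 h 4 min / OT 0 h 0 min; Sat reg 8 h 0 min / OT 3 h 13 min; Sun reg 7 h 26 min / OT 0 h 0 min.
Totals: regular 20 h 30 min, overtime 3 h 13 min.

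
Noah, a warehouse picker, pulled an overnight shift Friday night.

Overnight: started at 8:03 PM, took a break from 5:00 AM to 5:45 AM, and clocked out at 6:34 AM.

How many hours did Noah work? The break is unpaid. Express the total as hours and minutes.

9 h 46 min

Overnight: 8:03 PM → midnight = 3 h 57 min; midnight → 6:34 AM = 6 h 34 min; span 10 h 31 min; less 45 min break → 9 h 46 min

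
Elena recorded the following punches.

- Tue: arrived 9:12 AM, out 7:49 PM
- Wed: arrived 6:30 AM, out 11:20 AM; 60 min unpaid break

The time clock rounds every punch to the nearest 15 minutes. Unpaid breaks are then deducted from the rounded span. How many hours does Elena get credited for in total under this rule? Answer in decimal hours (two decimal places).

Tue: in 9:12 AM→9:15 AM, out 7:49 PM→7:45 PM; 10 h 30 min
Wed: in 6:30 AM→6:30 AM, out 11:20 AM→11:15 AM; 4 h 45 min − 60 min = 3 h 45 min
Total credited: 14 h 15 min.

14.25 hours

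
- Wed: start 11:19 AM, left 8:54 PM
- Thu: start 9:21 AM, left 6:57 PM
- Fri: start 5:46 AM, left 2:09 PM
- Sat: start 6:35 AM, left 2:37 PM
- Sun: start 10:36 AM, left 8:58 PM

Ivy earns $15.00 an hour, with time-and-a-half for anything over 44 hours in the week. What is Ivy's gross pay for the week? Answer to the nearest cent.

$704.25

Wed: 11:19 AM–8:54 PM = 9 h 35 min
Thu: 9:21 AM–6:57 PM = 9 h 36 min
Fri: 5:46 AM–2:09 PM = 8 h 23 min
Sat: 6:35 AM–2:37 PM = 8 h 2 min
Sun: 10:36 AM–8:58 PM = 10 h 22 min
Total worked: 45 h 58 min = 2758 min.
Regular 44 h 0 min = 2640 min at $15.00/h; overtime 1 h 58 min = 118 min at $22.50/h.
Pay = (2640 × $15.00 + 118 × $22.50) ÷ 60 = $704.25.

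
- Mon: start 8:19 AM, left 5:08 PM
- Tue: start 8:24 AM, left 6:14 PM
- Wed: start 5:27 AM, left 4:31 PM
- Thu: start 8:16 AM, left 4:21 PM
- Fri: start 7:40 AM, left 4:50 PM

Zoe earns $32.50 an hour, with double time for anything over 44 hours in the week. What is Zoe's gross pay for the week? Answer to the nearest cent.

Mon: 8:19 AM–5:08 PM = 8 h 49 min
Tue: 8:24 AM–6:14 PM = 9 h 50 min
Wed: 5:27 AM–4:31 PM = 11 h 4 min
Thu: 8:16 AM–4:21 PM = 8 h 5 min
Fri: 7:40 AM–4:50 PM = 9 h 10 min
Total worked: 46 h 58 min = 2818 min.
Regular 44 h 0 min = 2640 min at $32.50/h; overtime 2 h 58 min = 178 min at $65.00/h.
Pay = (2640 × $32.50 + 178 × $65.00) ÷ 60 = $1622.83.

$1622.83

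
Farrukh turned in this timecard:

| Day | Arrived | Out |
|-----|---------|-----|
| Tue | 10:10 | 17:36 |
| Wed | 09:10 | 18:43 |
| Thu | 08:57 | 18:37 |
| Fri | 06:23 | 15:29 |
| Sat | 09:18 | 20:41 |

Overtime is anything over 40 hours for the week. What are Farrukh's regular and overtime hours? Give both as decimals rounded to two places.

Regular 40.00 hours, overtime 7.13 hours

Tue: 10:10–17:36 = 7 h 26 min
Wed: 09:10–18:43 = 9 h 33 min
Thu: 08:57–18:37 = 9 h 40 min
Fri: 06:23–15:29 = 9 h 6 min
Sat: 09:18–20:41 = 11 h 23 min
Total worked: 47 h 8 min = 47.13 h.
Threshold 40 h → overtime 7 h 8 min, regular 40 h 0 min.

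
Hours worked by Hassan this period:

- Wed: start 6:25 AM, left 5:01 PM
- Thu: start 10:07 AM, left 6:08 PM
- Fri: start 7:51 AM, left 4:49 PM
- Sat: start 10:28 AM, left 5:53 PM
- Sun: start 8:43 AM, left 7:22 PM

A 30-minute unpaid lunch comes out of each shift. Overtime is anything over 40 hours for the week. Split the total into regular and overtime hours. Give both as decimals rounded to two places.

Wed: 6:25 AM–5:01 PM = 10 h 36 min; less 30 min break → 10 h 6 min
Thu: 10:07 AM–6:08 PM = 8 h 1 min; less 30 min break → 7 h 31 min
Fri: 7:51 AM–4:49 PM = 8 h 58 min; less 30 min break → 8 h 28 min
Sat: 10:28 AM–5:53 PM = 7 h 25 min; less 30 min break → 6 h 55 min
Sun: 8:43 AM–7:22 PM = 10 h 39 min; less 30 min break → 10 h 9 min
Total worked: 43 h 9 min = 43.15 h.
Threshold 40 h → overtime 3 h 9 min, regular 40 h 0 min.

Regular 40.00 hours, overtime 3.15 hours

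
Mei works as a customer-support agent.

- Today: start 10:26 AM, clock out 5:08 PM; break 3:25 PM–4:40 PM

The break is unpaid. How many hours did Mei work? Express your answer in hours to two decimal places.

5.45 hours

Today: 10:26 AM–5:08 PM = 6 h 42 min; less 75 min break → 5 h 27 min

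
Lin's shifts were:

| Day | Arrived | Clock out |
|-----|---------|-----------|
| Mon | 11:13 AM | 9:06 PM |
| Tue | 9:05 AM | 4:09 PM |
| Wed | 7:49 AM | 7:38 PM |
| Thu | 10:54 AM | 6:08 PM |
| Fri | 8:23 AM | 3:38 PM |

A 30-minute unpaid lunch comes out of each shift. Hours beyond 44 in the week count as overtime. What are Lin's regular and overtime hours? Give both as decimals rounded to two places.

Mon: 11:13 AM–9:06 PM = 9 h 53 min; less 30 min break → 9 h 23 min
Tue: 9:05 AM–4:09 PM = 7 h 4 min; less 30 min break → 6 h 34 min
Wed: 7:49 AM–7:38 PM = 11 h 49 min; less 30 min break → 11 h 19 min
Thu: 10:54 AM–6:08 PM = 7 h 14 min; less 30 min break → 6 h 44 min
Fri: 8:23 AM–3:38 PM = 7 h 15 min; less 30 min break → 6 h 45 min
Total worked: 40 h 45 min = 40.75 h.
Threshold 44 h → overtime 0 h 0 min, regular 40 h 45 min.

Regular 40.75 hours, overtime 0.00 hours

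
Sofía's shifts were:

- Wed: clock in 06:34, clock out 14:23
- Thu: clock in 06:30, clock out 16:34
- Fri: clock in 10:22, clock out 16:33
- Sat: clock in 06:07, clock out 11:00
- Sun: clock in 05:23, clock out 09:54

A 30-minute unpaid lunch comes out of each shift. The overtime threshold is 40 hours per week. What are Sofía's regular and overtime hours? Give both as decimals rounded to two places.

Wed: 06:34–14:23 = 7 h 49 min; less 30 min break → 7 h 19 min
Thu: 06:30–16:34 = 10 h 4 min; less 30 min break → 9 h 34 min
Fri: 10:22–16:33 = 6 h 11 min; less 30 min break → 5 h 41 min
Sat: 06:07–11:00 = 4 h 53 min; less 30 min break → 4 h 23 min
Sun: 05:23–09:54 = 4 h 31 min; less 30 min break → 4 h 1 min
Total worked: 30 h 58 min = 30.97 h.
Threshold 40 h → overtime 0 h 0 min, regular 30 h 58 min.

Regular 30.97 hours, overtime 0.00 hours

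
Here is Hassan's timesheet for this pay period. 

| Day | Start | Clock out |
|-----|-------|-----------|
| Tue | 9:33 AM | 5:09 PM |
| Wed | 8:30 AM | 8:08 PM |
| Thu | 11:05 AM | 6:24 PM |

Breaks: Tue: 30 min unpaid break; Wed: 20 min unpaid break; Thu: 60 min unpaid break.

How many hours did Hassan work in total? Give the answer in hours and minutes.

24 h 43 min

Tue: 9:33 AM–5:09 PM = 7 h 36 min; less 30 min break → 7 h 6 min
Wed: 8:30 AM–8:08 PM = 11 h 38 min; less 20 min break → 11 h 18 min
Thu: 11:05 AM–6:24 PM = 7 h 19 min; less 60 min break → 6 h 19 min
Total: 7 h 6 min + 11 h 18 min + 6 h 19 min = 24 h 43 min.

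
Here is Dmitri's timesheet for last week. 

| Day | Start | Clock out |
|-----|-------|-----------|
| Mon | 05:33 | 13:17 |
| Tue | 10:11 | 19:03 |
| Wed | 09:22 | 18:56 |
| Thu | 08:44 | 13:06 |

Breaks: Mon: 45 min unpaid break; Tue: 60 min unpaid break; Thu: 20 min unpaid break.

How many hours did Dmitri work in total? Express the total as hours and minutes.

Mon: 05:33–13:17 = 7 h 44 min; less 45 min break → 6 h 59 min
Tue: 10:11–19:03 = 8 h 52 min; less 60 min break → 7 h 52 min
Wed: 09:22–18:56 = 9 h 34 min
Thu: 08:44–13:06 = 4 h 22 min; less 20 min break → 4 h 2 min
Total: 6 h 59 min + 7 h 52 min + 9 h 34 min + 4 h 2 min = 28 h 27 min.

28 h 27 min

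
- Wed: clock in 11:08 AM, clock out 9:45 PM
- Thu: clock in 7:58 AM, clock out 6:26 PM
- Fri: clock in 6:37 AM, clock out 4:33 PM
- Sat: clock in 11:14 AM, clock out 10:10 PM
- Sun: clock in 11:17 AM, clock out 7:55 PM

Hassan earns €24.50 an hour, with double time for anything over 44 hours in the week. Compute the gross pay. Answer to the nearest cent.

€1400.58

Wed: 11:08 AM–9:45 PM = 10 h 37 min
Thu: 7:58 AM–6:26 PM = 10 h 28 min
Fri: 6:37 AM–4:33 PM = 9 h 56 min
Sat: 11:14 AM–10:10 PM = 10 h 56 min
Sun: 11:17 AM–7:55 PM = 8 h 38 min
Total worked: 50 h 35 min = 3035 min.
Regular 44 h 0 min = 2640 min at €24.50/h; overtime 6 h 35 min = 395 min at €49.00/h.
Pay = (2640 × €24.50 + 395 × €49.00) ÷ 60 = €1400.58.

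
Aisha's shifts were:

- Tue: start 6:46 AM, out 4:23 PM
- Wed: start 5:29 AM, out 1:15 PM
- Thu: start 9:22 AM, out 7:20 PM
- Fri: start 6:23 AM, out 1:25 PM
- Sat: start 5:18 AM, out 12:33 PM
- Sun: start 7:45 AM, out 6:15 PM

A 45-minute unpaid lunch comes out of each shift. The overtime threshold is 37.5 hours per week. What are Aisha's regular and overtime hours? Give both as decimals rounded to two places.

Tue: 6:46 AM–4:23 PM = 9 h 37 min; less 45 min break → 8 h 52 min
Wed: 5:29 AM–1:15 PM = 7 h 46 min; less 45 min break → 7 h 1 min
Thu: 9:22 AM–7:20 PM = 9 h 58 min; less 45 min break → 9 h 13 min
Fri: 6:23 AM–1:25 PM = 7 h 2 min; less 45 min break → 6 h 17 min
Sat: 5:18 AM–12:33 PM = 7 h 15 min; less 45 min break → 6 h 30 min
Sun: 7:45 AM–6:15 PM = 10 h 30 min; less 45 min break → 9 h 45 min
Total worked: 47 h 38 min = 47.63 h.
Threshold 37.5 h → overtime 10 h 8 min, regular 37 h 30 min.

Regular 37.50 hours, overtime 10.13 hours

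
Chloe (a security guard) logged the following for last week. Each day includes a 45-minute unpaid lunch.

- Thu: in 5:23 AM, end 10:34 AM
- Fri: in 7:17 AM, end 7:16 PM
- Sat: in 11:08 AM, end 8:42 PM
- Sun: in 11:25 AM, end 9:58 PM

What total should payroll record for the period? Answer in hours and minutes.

34 h 17 min

Thu: 5:23 AM–10:34 AM = 5 h 11 min; less 45 min break → 4 h 26 min
Fri: 7:17 AM–7:16 PM = 11 h 59 min; less 45 min break → 11 h 14 min
Sat: 11:08 AM–8:42 PM = 9 h 34 min; less 45 min break → 8 h 49 min
Sun: 11:25 AM–9:58 PM = 10 h 33 min; less 45 min break → 9 h 48 min
Total: 4 h 26 min + 11 h 14 min + 8 h 49 min + 9 h 48 min = 34 h 17 min.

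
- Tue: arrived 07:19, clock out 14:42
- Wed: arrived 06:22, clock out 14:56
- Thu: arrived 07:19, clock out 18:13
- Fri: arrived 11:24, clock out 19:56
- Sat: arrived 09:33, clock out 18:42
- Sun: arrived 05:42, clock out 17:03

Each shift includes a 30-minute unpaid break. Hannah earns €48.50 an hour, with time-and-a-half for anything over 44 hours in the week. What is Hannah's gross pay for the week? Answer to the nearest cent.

€2780.26

Tue: 07:19–14:42 = 7 h 23 min; less 30 min break → 6 h 53 min
Wed: 06:22–14:56 = 8 h 34 min; less 30 min break → 8 h 4 min
Thu: 07:19–18:13 = 10 h 54 min; less 30 min break → 10 h 24 min
Fri: 11:24–19:56 = 8 h 32 min; less 30 min break → 8 h 2 min
Sat: 09:33–18:42 = 9 h 9 min; less 30 min break → 8 h 39 min
Sun: 05:42–17:03 = 11 h 21 min; less 30 min break → 10 h 51 min
Total worked: 52 h 53 min = 3173 min.
Regular 44 h 0 min = 2640 min at €48.50/h; overtime 8 h 53 min = 533 min at €72.75/h.
Pay = (2640 × €48.50 + 533 × €72.75) ÷ 60 = €2780.26.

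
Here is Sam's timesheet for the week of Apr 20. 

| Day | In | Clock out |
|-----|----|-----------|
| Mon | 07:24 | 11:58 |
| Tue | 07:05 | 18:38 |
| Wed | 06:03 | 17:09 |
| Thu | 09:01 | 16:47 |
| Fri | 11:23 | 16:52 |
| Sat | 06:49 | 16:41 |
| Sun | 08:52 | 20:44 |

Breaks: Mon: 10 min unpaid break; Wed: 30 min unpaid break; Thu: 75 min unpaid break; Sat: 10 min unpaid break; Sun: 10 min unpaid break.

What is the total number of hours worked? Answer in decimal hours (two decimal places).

Mon: 07:24–11:58 = 4 h 34 min; less 10 min break → 4 h 24 min
Tue: 07:05–18:38 = 11 h 33 min
Wed: 06:03–17:09 = 11 h 6 min; less 30 min break → 10 h 36 min
Thu: 09:01–16:47 = 7 h 46 min; less 75 min break → 6 h 31 min
Fri: 11:23–16:52 = 5 h 29 min
Sat: 06:49–16:41 = 9 h 52 min; less 10 min break → 9 h 42 min
Sun: 08:52–20:44 = 11 h 52 min; less 10 min break → 11 h 42 min
Total: 4 h 24 min + 11 h 33 min + 10 h 36 min + 6 h 31 min + 5 h 29 min + 9 h 42 min + 11 h 42 min = 59 h 57 min.

59.95 hours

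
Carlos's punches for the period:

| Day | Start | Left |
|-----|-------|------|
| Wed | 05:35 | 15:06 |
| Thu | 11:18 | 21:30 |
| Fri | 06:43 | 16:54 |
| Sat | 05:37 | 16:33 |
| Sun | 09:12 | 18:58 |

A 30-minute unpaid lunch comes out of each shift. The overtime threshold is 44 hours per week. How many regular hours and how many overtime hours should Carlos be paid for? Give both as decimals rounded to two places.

Wed: 05:35–15:06 = 9 h 31 min; less 30 min break → 9 h 1 min
Thu: 11:18–21:30 = 10 h 12 min; less 30 min break → 9 h 42 min
Fri: 06:43–16:54 = 10 h 11 min; less 30 min break → 9 h 41 min
Sat: 05:37–16:33 = 10 h 56 min; less 30 min break → 10 h 26 min
Sun: 09:12–18:58 = 9 h 46 min; less 30 min break → 9 h 16 min
Total worked: 48 h 6 min = 48.10 h.
Threshold 44 h → overtime 4 h 6 min, regular 44 h 0 min.

Regular 44.00 hours, overtime 4.10 hours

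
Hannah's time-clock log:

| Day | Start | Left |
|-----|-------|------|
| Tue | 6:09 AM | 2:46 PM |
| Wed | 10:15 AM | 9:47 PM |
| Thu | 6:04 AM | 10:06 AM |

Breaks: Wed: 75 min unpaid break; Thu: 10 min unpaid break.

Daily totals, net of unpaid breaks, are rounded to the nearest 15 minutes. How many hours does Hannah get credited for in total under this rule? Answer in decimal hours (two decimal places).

Tue: 6:09 AM–2:46 PM = 8 h 37 min → rounds to 8 h 30 min
Wed: 10:15 AM–9:47 PM = 11 h 32 min − 75 min = 10 h 17 min → rounds to 10 h 15 min
Thu: 6:04 AM–10:06 AM = 4 h 2 min − 10 min = 3 h 52 min → rounds to 3 h 45 min
Total credited: 22 h 30 min.

22.50 hours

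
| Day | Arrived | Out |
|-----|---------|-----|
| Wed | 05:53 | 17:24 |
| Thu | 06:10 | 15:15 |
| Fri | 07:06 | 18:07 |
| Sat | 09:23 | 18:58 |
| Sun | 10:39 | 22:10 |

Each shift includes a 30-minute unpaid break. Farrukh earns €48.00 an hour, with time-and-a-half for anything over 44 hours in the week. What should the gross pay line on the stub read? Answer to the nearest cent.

Wed: 05:53–17:24 = 11 h 31 min; less 30 min break → 11 h 1 min
Thu: 06:10–15:15 = 9 h 5 min; less 30 min break → 8 h 35 min
Fri: 07:06–18:07 = 11 h 1 min; less 30 min break → 10 h 31 min
Sat: 09:23–18:58 = 9 h 35 min; less 30 min break → 9 h 5 min
Sun: 10:39–22:10 = 11 h 31 min; less 30 min break → 11 h 1 min
Total worked: 50 h 13 min = 3013 min.
Regular 44 h 0 min = 2640 min at €48.00/h; overtime 6 h 13 min = 373 min at €72.00/h.
Pay = (2640 × €48.00 + 373 × €72.00) ÷ 60 = €2559.60.

€2559.60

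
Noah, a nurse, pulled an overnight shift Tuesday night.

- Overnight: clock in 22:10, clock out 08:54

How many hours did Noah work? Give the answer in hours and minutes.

Overnight: 22:10 → midnight = 1 h 50 min; midnight → 08:54 = 8 h 54 min; span 10 h 44 min

10 h 44 min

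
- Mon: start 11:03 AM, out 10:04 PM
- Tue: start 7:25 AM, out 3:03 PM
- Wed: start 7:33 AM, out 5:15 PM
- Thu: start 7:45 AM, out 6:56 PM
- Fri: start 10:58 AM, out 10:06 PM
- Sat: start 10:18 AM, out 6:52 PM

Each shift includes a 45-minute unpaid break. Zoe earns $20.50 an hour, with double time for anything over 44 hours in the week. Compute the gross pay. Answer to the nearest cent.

Mon: 11:03 AM–10:04 PM = 11 h 1 min; less 45 min break → 10 h 16 min
Tue: 7:25 AM–3:03 PM = 7 h 38 min; less 45 min break → 6 h 53 min
Wed: 7:33 AM–5:15 PM = 9 h 42 min; less 45 min break → 8 h 57 min
Thu: 7:45 AM–6:56 PM = 11 h 11 min; less 45 min break → 10 h 26 min
Fri: 10:58 AM–10:06 PM = 11 h 8 min; less 45 min break → 10 h 23 min
Sat: 10:18 AM–6:52 PM = 8 h 34 min; less 45 min break → 7 h 49 min
Total worked: 54 h 44 min = 3284 min.
Regular 44 h 0 min = 2640 min at $20.50/h; overtime 10 h 44 min = 644 min at $41.00/h.
Pay = (2640 × $20.50 + 644 × $41.00) ÷ 60 = $1342.07.

$1342.07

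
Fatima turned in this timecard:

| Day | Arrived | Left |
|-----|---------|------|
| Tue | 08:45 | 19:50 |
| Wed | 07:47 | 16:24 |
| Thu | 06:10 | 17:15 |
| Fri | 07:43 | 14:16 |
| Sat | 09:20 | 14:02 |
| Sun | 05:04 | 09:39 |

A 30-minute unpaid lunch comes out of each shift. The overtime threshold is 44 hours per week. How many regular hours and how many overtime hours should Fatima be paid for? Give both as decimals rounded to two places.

Tue: 08:45–19:50 = 11 h 5 min; less 30 min break → 10 h 35 min
Wed: 07:47–16:24 = 8 h 37 min; less 30 min break → 8 h 7 min
Thu: 06:10–17:15 = 11 h 5 min; less 30 min break → 10 h 35 min
Fri: 07:43–14:16 = 6 h 33 min; less 30 min break → 6 h 3 min
Sat: 09:20–14:02 = 4 h 42 min; less 30 min break → 4 h 12 min
Sun: 05:04–09:39 = 4 h 35 min; less 30 min break → 4 h 5 min
Total worked: 43 h 37 min = 43.62 h.
Threshold 44 h → overtime 0 h 0 min, regular 43 h 37 min.

Regular 43.62 hours, overtime 0.00 hours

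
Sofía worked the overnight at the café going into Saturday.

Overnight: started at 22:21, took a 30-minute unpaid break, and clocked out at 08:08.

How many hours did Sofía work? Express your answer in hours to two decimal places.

Overnight: 22:21 → midnight = 1 h 39 min; midnight → 08:08 = 8 h 8 min; span 9 h 47 min; less 30 min break → 9 h 17 min

9.28 hours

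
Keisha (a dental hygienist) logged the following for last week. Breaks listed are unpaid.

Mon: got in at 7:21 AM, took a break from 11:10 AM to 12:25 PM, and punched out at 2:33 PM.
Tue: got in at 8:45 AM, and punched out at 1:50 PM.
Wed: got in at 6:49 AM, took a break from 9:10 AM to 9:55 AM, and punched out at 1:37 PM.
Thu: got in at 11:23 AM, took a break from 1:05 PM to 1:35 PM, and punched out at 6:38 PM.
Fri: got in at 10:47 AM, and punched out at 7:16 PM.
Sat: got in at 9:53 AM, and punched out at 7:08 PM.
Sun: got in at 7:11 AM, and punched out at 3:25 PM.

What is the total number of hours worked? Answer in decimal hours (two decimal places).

Mon: 7:21 AM–2:33 PM = 7 h 12 min; less 75 min break → 5 h 57 min
Tue: 8:45 AM–1:50 PM = 5 h 5 min
Wed: 6:49 AM–1:37 PM = 6 h 48 min; less 45 min break → 6 h 3 min
Thu: 11:23 AM–6:38 PM = 7 h 15 min; less 30 min break → 6 h 45 min
Fri: 10:47 AM–7:16 PM = 8 h 29 min
Sat: 9:53 AM–7:08 PM = 9 h 15 min
Sun: 7:11 AM–3:25 PM = 8 h 14 min
Total: 5 h 57 min + 5 h 5 min + 6 h 3 min + 6 h 45 min + 8 h 29 min + 9 h 15 min + 8 h 14 min = 49 h 48 min.

49.80 hours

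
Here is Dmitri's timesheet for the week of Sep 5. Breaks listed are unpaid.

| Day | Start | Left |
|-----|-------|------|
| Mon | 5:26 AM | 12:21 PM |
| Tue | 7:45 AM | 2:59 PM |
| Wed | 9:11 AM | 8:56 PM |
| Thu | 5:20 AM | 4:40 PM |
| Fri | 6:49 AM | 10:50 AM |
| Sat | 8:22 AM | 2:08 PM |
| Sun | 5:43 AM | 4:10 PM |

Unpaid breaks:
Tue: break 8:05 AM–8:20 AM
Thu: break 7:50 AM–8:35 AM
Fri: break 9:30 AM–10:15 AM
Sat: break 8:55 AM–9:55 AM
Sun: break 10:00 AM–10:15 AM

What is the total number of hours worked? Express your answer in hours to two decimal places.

54.47 hours

Mon: 5:26 AM–12:21 PM = 6 h 55 min
Tue: 7:45 AM–2:59 PM = 7 h 14 min; less 15 min break → 6 h 59 min
Wed: 9:11 AM–8:56 PM = 11 h 45 min
Thu: 5:20 AM–4:40 PM = 11 h 20 min; less 45 min break → 10 h 35 min
Fri: 6:49 AM–10:50 AM = 4 h 1 min; less 45 min break → 3 h 16 min
Sat: 8:22 AM–2:08 PM = 5 h 46 min; less 60 min break → 4 h 46 min
Sun: 5:43 AM–4:10 PM = 10 h 27 min; less 15 min break → 10 h 12 min
Total: 6 h 55 min + 6 h 59 min + 11 h 45 min + 10 h 35 min + 3 h 16 min + 4 h 46 min + 10 h 12 min = 54 h 28 min.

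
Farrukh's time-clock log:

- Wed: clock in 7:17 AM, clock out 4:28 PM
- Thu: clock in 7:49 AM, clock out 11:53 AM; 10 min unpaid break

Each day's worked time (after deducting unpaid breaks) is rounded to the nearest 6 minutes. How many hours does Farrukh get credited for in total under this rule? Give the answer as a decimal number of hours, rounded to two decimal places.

Wed: 7:17 AM–4:28 PM = 9 h 11 min → rounds to 9 h 12 min
Thu: 7:49 AM–11:53 AM = 4 h 4 min − 10 min = 3 h 54 min → rounds to 3 h 54 min
Total credited: 13 h 6 min.

13.10 hours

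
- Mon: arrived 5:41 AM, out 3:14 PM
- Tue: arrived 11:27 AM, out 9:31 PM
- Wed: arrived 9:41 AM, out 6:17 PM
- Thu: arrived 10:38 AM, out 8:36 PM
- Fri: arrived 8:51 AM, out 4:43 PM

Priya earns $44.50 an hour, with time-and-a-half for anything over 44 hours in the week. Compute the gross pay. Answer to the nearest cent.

Mon: 5:41 AM–3:14 PM = 9 h 33 min
Tue: 11:27 AM–9:31 PM = 10 h 4 min
Wed: 9:41 AM–6:17 PM = 8 h 36 min
Thu: 10:38 AM–8:36 PM = 9 h 58 min
Fri: 8:51 AM–4:43 PM = 7 h 52 min
Total worked: 46 h 3 min = 2763 min.
Regular 44 h 0 min = 2640 min at $44.50/h; overtime 2 h 3 min = 123 min at $66.75/h.
Pay = (2640 × $44.50 + 123 × $66.75) ÷ 60 = $2094.84.

$2094.84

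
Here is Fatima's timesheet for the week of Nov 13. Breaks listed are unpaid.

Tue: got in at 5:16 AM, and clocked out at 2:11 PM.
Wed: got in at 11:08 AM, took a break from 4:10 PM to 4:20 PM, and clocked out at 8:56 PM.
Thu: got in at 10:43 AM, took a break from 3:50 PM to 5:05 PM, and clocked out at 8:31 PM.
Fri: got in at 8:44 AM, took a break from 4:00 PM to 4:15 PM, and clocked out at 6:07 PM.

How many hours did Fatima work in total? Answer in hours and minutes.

36 h 14 min

Tue: 5:16 AM–2:11 PM = 8 h 55 min
Wed: 11:08 AM–8:56 PM = 9 h 48 min; less 10 min break → 9 h 38 min
Thu: 10:43 AM–8:31 PM = 9 h 48 min; less 75 min break → 8 h 33 min
Fri: 8:44 AM–6:07 PM = 9 h 23 min; less 15 min break → 9 h 8 min
Total: 8 h 55 min + 9 h 38 min + 8 h 33 min + 9 h 8 min = 36 h 14 min.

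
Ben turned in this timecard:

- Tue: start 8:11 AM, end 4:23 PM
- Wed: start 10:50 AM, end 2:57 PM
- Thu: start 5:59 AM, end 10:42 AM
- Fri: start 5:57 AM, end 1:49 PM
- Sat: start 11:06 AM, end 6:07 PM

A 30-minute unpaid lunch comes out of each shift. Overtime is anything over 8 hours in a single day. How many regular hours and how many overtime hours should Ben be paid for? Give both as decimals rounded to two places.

Tue: 8:11 AM–4:23 PM = 8 h 12 min; less 30 min break → 7 h 42 min
Wed: 10:50 AM–2:57 PM = 4 h 7 min; less 30 min break → 3 h 37 min
Thu: 5:59 AM–10:42 AM = 4 h 43 min; less 30 min break → 4 h 13 min
Fri: 5:57 AM–1:49 PM = 7 h 52 min; less 30 min break → 7 h 22 min
Sat: 11:06 AM–6:07 PM = 7 h 1 min; less 30 min break → 6 h 31 min
Tue reg 7 h 42 min / OT 0 h 0 min; Wed reg 3 h 37 min / OT 0 h 0 min; Thu reg 4 h 13 min / OT 0 h 0 min; Fri reg 7 h 22 min / OT 0 h 0 min; Sat reg 6 h 31 min / OT 0 h 0 min.
Totals: regular 29 h 25 min, overtime 0 h 0 min.

Regular 29.42 hours, overtime 0.00 hours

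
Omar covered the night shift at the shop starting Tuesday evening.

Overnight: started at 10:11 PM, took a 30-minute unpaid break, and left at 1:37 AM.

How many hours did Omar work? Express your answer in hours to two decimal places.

Overnight: 10:11 PM → midnight = 1 h 49 min; midnight → 1:37 AM = 1 h 37 min; span 3 h 26 min; less 30 min break → 2 h 56 min

2.93 hours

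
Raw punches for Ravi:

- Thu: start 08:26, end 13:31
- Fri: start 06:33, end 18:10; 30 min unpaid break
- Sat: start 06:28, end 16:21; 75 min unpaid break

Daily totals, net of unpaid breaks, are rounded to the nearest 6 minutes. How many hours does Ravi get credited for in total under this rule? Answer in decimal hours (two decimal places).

Thu: 08:26–13:31 = 5 h 5 min → rounds to 5 h 6 min
Fri: 06:33–18:10 = 11 h 37 min − 30 min = 11 h 7 min → rounds to 11 h 6 min
Sat: 06:28–16:21 = 9 h 53 min − 75 min = 8 h 38 min → rounds to 8 h 36 min
Total credited: 24 h 48 min.

24.80 hours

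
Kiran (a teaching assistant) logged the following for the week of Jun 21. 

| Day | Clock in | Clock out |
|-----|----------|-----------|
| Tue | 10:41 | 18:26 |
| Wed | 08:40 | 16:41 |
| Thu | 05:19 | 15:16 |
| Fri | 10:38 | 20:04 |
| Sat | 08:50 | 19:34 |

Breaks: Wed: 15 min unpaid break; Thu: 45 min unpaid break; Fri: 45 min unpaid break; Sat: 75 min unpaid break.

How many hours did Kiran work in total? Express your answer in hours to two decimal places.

Tue: 10:41–18:26 = 7 h 45 min
Wed: 08:40–16:41 = 8 h 1 min; less 15 min break → 7 h 46 min
Thu: 05:19–15:16 = 9 h 57 min; less 45 min break → 9 h 12 min
Fri: 10:38–20:04 = 9 h 26 min; less 45 min break → 8 h 41 min
Sat: 08:50–19:34 = 10 h 44 min; less 75 min break → 9 h 29 min
Total: 7 h 45 min + 7 h 46 min + 9 h 12 min + 8 h 41 min + 9 h 29 min = 42 h 53 min.

42.88 hours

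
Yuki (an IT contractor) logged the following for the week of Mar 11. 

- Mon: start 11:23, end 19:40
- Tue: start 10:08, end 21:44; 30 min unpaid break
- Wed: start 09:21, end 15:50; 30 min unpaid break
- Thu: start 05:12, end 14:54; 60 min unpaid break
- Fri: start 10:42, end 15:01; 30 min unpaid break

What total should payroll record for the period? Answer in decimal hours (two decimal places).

37.88 hours

Mon: 11:23–19:40 = 8 h 17 min
Tue: 10:08–21:44 = 11 h 36 min; less 30 min break → 11 h 6 min
Wed: 09:21–15:50 = 6 h 29 min; less 30 min break → 5 h 59 min
Thu: 05:12–14:54 = 9 h 42 min; less 60 min break → 8 h 42 min
Fri: 10:42–15:01 = 4 h 19 min; less 30 min break → 3 h 49 min
Total: 8 h 17 min + 11 h 6 min + 5 h 59 min + 8 h 42 min + 3 h 49 min = 37 h 53 min.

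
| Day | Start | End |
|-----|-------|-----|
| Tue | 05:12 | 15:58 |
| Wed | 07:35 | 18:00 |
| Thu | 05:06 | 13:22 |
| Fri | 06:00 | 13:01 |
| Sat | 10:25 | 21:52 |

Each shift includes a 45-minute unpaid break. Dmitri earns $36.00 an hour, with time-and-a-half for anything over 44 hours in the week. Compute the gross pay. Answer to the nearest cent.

$1593.00

Tue: 05:12–15:58 = 10 h 46 min; less 45 min break → 10 h 1 min
Wed: 07:35–18:00 = 10 h 25 min; less 45 min break → 9 h 40 min
Thu: 05:06–13:22 = 8 h 16 min; less 45 min break → 7 h 31 min
Fri: 06:00–13:01 = 7 h 1 min; less 45 min break → 6 h 16 min
Sat: 10:25–21:52 = 11 h 27 min; less 45 min break → 10 h 42 min
Total worked: 44 h 10 min = 2650 min.
Regular 44 h 0 min = 2640 min at $36.00/h; overtime 0 h 10 min = 10 min at $54.00/h.
Pay = (2640 × $36.00 + 10 × $54.00) ÷ 60 = $1593.00.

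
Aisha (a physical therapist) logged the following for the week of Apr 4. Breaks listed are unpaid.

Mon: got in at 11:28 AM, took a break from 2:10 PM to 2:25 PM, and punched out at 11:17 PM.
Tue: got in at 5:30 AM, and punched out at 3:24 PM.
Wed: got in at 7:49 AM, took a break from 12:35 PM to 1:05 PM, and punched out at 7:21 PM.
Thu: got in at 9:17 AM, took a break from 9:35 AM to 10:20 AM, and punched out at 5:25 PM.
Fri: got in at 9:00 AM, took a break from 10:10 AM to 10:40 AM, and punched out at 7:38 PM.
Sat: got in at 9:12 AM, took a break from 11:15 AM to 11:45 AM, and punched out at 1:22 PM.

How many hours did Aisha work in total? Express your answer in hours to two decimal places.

Mon: 11:28 AM–11:17 PM = 11 h 49 min; less 15 min break → 11 h 34 min
Tue: 5:30 AM–3:24 PM = 9 h 54 min
Wed: 7:49 AM–7:21 PM = 11 h 32 min; less 30 min break → 11 h 2 min
Thu: 9:17 AM–5:25 PM = 8 h 8 min; less 45 min break → 7 h 23 min
Fri: 9:00 AM–7:38 PM = 10 h 38 min; less 30 min break → 10 h 8 min
Sat: 9:12 AM–1:22 PM = 4 h 10 min; less 30 min break → 3 h 40 min
Total: 11 h 34 min + 9 h 54 min + 11 h 2 min + 7 h 23 min + 10 h 8 min + 3 h 40 min = 53 h 41 min.

53.68 hours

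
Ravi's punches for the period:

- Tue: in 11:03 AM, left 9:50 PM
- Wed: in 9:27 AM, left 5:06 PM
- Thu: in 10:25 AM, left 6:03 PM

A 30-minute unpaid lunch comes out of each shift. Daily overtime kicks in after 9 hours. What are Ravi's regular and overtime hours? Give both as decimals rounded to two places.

Tue: 11:03 AM–9:50 PM = 10 h 47 min; less 30 min break → 10 h 17 min
Wed: 9:27 AM–5:06 PM = 7 h 39 min; less 30 min break → 7 h 9 min
Thu: 10:25 AM–6:03 PM = 7 h 38 min; less 30 min break → 7 h 8 min
Tue reg 9 h 0 min / OT 1 h 17 min; Wed reg 7 h 9 min / OT 0 h 0 min; Thu reg 7 h 8 min / OT 0 h 0 min.
Totals: regular 23 h 17 min, overtime 1 h 17 min.

Regular 23.28 hours, overtime 1.28 hours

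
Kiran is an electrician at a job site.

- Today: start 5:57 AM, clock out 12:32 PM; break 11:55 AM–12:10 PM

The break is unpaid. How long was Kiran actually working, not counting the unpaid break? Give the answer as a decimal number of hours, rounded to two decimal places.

Today: 5:57 AM–12:32 PM = 6 h 35 min; less 15 min break → 6 h 20 min

6.33 hours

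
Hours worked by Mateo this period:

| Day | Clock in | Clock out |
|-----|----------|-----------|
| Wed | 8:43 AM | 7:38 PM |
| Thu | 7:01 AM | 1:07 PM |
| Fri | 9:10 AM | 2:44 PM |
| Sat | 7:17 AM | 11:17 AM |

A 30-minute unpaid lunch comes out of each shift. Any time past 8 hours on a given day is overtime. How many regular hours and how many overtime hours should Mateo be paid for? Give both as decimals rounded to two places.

Regular 22.17 hours, overtime 2.42 hours

Wed: 8:43 AM–7:38 PM = 10 h 55 min; less 30 min break → 10 h 25 min
Thu: 7:01 AM–1:07 PM = 6 h 6 min; less 30 min break → 5 h 36 min
Fri: 9:10 AM–2:44 PM = 5 h 34 min; less 30 min break → 5 h 4 min
Sat: 7:17 AM–11:17 AM = 4 h 0 min; less 30 min break → 3 h 30 min
Wed reg 8 h 0 min / OT 2 h 25 min; Thu reg 5 h 36 min / OT 0 h 0 min; Fri reg 5 h 4 min / OT 0 h 0 min; Sat reg 3 h 30 min / OT 0 h 0 min.
Totals: regular 22 h 10 min, overtime 2 h 25 min.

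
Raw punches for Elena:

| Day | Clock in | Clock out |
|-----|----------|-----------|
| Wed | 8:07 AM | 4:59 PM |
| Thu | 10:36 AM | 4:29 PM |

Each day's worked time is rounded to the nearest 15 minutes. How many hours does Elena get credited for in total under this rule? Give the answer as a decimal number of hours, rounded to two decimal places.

14.75 hours

Wed: 8:07 AM–4:59 PM = 8 h 52 min → rounds to 8 h 45 min
Thu: 10:36 AM–4:29 PM = 5 h 53 min → rounds to 6 h 0 min
Total credited: 14 h 45 min.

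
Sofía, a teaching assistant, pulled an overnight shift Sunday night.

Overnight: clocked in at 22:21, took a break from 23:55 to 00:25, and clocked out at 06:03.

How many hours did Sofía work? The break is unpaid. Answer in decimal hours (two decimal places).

Overnight: 22:21 → midnight = 1 h 39 min; midnight → 06:03 = 6 h 3 min; span 7 h 42 min; less 30 min break → 7 h 12 min

7.20 hours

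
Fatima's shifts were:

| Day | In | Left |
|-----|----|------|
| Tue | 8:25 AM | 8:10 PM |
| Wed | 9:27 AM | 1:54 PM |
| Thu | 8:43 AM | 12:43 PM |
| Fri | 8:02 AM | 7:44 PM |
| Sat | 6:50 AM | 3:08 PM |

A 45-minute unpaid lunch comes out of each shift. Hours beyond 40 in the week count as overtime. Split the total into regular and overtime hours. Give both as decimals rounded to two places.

Tue: 8:25 AM–8:10 PM = 11 h 45 min; less 45 min break → 11 h 0 min
Wed: 9:27 AM–1:54 PM = 4 h 27 min; less 45 min break → 3 h 42 min
Thu: 8:43 AM–12:43 PM = 4 h 0 min; less 45 min break → 3 h 15 min
Fri: 8:02 AM–7:44 PM = 11 h 42 min; less 45 min break → 10 h 57 min
Sat: 6:50 AM–3:08 PM = 8 h 18 min; less 45 min break → 7 h 33 min
Total worked: 36 h 27 min = 36.45 h.
Threshold 40 h → overtime 0 h 0 min, regular 36 h 27 min.

Regular 36.45 hours, overtime 0.00 hours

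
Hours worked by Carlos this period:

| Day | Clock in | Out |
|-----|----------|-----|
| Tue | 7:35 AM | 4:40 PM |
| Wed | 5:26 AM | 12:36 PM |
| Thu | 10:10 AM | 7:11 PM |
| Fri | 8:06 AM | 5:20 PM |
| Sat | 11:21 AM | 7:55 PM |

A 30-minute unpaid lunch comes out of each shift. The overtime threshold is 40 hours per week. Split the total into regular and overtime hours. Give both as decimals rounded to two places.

Regular 40.00 hours, overtime 0.57 hours

Tue: 7:35 AM–4:40 PM = 9 h 5 min; less 30 min break → 8 h 35 min
Wed: 5:26 AM–12:36 PM = 7 h 10 min; less 30 min break → 6 h 40 min
Thu: 10:10 AM–7:11 PM = 9 h 1 min; less 30 min break → 8 h 31 min
Fri: 8:06 AM–5:20 PM = 9 h 14 min; less 30 min break → 8 h 44 min
Sat: 11:21 AM–7:55 PM = 8 h 34 min; less 30 min break → 8 h 4 min
Total worked: 40 h 34 min = 40.57 h.
Threshold 40 h → overtime 0 h 34 min, regular 40 h 0 min.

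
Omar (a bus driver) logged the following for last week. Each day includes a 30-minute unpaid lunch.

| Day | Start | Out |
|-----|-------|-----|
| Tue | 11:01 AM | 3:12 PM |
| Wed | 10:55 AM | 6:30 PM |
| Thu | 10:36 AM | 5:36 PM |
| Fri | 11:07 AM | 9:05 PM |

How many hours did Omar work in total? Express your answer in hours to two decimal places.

Tue: 11:01 AM–3:12 PM = 4 h 11 min; less 30 min break → 3 h 41 min
Wed: 10:55 AM–6:30 PM = 7 h 35 min; less 30 min break → 7 h 5 min
Thu: 10:36 AM–5:36 PM = 7 h 0 min; less 30 min break → 6 h 30 min
Fri: 11:07 AM–9:05 PM = 9 h 58 min; less 30 min break → 9 h 28 min
Total: 3 h 41 min + 7 h 5 min + 6 h 30 min + 9 h 28 min = 26 h 44 min.

26.73 hours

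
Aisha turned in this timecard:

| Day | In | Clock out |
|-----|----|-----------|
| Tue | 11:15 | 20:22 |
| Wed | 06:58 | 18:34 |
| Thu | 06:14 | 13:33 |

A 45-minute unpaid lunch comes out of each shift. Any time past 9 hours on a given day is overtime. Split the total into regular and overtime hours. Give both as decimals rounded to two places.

Tue: 11:15–20:22 = 9 h 7 min; less 45 min break → 8 h 22 min
Wed: 06:58–18:34 = 11 h 36 min; less 45 min break → 10 h 51 min
Thu: 06:14–13:33 = 7 h 19 min; less 45 min break → 6 h 34 min
Tue reg 8 h 22 min / OT 0 h 0 min; Wed reg 9 h 0 min / OT 1 h 51 min; Thu reg 6 h 34 min / OT 0 h 0 min.
Totals: regular 23 h 56 min, overtime 1 h 51 min.

Regular 23.93 hours, overtime 1.85 hours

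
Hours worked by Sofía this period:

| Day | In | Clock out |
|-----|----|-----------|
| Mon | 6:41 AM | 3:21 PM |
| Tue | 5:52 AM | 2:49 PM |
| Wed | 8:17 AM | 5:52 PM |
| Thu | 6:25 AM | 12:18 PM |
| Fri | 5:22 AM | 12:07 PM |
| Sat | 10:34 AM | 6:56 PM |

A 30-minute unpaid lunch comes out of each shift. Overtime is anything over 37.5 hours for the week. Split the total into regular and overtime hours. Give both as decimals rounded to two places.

Regular 37.50 hours, overtime 7.70 hours

Mon: 6:41 AM–3:21 PM = 8 h 40 min; less 30 min break → 8 h 10 min
Tue: 5:52 AM–2:49 PM = 8 h 57 min; less 30 min break → 8 h 27 min
Wed: 8:17 AM–5:52 PM = 9 h 35 min; less 30 min break → 9 h 5 min
Thu: 6:25 AM–12:18 PM = 5 h 53 min; less 30 min break → 5 h 23 min
Fri: 5:22 AM–12:07 PM = 6 h 45 min; less 30 min break → 6 h 15 min
Sat: 10:34 AM–6:56 PM = 8 h 22 min; less 30 min break → 7 h 52 min
Total worked: 45 h 12 min = 45.20 h.
Threshold 37.5 h → overtime 7 h 42 min, regular 37 h 30 min.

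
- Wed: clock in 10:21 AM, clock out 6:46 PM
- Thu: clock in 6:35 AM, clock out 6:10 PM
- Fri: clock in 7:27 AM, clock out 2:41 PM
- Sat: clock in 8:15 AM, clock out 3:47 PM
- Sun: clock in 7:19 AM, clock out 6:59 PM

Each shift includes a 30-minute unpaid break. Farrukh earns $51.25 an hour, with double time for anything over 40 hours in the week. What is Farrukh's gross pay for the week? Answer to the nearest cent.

$2453.17

Wed: 10:21 AM–6:46 PM = 8 h 25 min; less 30 min break → 7 h 55 min
Thu: 6:35 AM–6:10 PM = 11 h 35 min; less 30 min break → 11 h 5 min
Fri: 7:27 AM–2:41 PM = 7 h 14 min; less 30 min break → 6 h 44 min
Sat: 8:15 AM–3:47 PM = 7 h 32 min; less 30 min break → 7 h 2 min
Sun: 7:19 AM–6:59 PM = 11 h 40 min; less 30 min break → 11 h 10 min
Total worked: 43 h 56 min = 2636 min.
Regular 40 h 0 min = 2400 min at $51.25/h; overtime 3 h 56 min = 236 min at $102.50/h.
Pay = (2400 × $51.25 + 236 × $102.50) ÷ 60 = $2453.17.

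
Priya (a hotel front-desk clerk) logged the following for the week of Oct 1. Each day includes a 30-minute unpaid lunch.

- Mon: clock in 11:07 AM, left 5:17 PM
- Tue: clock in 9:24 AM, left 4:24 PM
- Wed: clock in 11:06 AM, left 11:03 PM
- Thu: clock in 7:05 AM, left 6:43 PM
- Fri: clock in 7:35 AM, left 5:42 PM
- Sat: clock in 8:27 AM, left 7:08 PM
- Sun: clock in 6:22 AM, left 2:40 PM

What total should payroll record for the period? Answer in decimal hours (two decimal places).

62.35 hours

Mon: 11:07 AM–5:17 PM = 6 h 10 min; less 30 min break → 5 h 40 min
Tue: 9:24 AM–4:24 PM = 7 h 0 min; less 30 min break → 6 h 30 min
Wed: 11:06 AM–11:03 PM = 11 h 57 min; less 30 min break → 11 h 27 min
Thu: 7:05 AM–6:43 PM = 11 h 38 min; less 30 min break → 11 h 8 min
Fri: 7:35 AM–5:42 PM = 10 h 7 min; less 30 min break → 9 h 37 min
Sat: 8:27 AM–7:08 PM = 10 h 41 min; less 30 min break → 10 h 11 min
Sun: 6:22 AM–2:40 PM = 8 h 18 min; less 30 min break → 7 h 48 min
Total: 5 h 40 min + 6 h 30 min + 11 h 27 min + 11 h 8 min + 9 h 37 min + 10 h 11 min + 7 h 48 min = 62 h 21 min.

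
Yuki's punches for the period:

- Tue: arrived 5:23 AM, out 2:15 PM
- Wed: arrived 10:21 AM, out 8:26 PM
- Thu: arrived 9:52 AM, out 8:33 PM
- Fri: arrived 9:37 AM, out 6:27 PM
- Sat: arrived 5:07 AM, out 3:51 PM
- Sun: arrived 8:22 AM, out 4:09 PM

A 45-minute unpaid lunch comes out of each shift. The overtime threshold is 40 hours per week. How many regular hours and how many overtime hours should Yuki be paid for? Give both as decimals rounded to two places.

Tue: 5:23 AM–2:15 PM = 8 h 52 min; less 45 min break → 8 h 7 min
Wed: 10:21 AM–8:26 PM = 10 h 5 min; less 45 min break → 9 h 20 min
Thu: 9:52 AM–8:33 PM = 10 h 41 min; less 45 min break → 9 h 56 min
Fri: 9:37 AM–6:27 PM = 8 h 50 min; less 45 min break → 8 h 5 min
Sat: 5:07 AM–3:51 PM = 10 h 44 min; less 45 min break → 9 h 59 min
Sun: 8:22 AM–4:09 PM = 7 h 47 min; less 45 min break → 7 h 2 min
Total worked: 52 h 29 min = 52.48 h.
Threshold 40 h → overtime 12 h 29 min, regular 40 h 0 min.

Regular 40.00 hours, overtime 12.48 hours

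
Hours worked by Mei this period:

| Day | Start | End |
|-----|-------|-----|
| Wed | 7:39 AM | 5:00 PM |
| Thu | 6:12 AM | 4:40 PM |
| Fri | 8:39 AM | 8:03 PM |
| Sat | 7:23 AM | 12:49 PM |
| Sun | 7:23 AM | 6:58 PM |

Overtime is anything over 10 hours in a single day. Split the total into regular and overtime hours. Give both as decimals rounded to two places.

Regular 44.78 hours, overtime 3.45 hours

Wed: 7:39 AM–5:00 PM = 9 h 21 min
Thu: 6:12 AM–4:40 PM = 10 h 28 min
Fri: 8:39 AM–8:03 PM = 11 h 24 min
Sat: 7:23 AM–12:49 PM = 5 h 26 min
Sun: 7:23 AM–6:58 PM = 11 h 35 min
Wed reg 9 h 21 min / OT 0 h 0 min; Thu reg 10 h 0 min / OT 0 h 28 min; Fri reg 10 h 0 min / OT 1 h 24 min; Sat reg 5 h 26 min / OT 0 h 0 min; Sun reg 10 h 0 min / OT 1 h 35 min.
Totals: regular 44 h 47 min, overtime 3 h 27 min.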